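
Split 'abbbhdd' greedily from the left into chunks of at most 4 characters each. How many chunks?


'abbbhdd' has 7 characters.
Chunking with max size 4:
  Chunk 1: 'abbb' (positions 0-3)
  Chunk 2: 'hdd' (positions 4-6)
Total chunks: ceil(7 / 4) = 2

2


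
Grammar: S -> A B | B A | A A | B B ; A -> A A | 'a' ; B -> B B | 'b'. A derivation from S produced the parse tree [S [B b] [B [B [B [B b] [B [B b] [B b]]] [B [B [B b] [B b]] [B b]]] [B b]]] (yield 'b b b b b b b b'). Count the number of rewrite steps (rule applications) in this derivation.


Every bracketed nonterminal node [X ...] in the tree is produced by exactly one rule application.
Reading the tree off as a leftmost derivation:
  Step 1: S  =>  B B   (applied S -> B B)
  Step 2: B B  =>  b B   (applied B -> b)
  Step 3: b B  =>  b B B   (applied B -> B B)
  Step 4: b B B  =>  b B B B   (applied B -> B B)
  Step 5: b B B B  =>  b B B B B   (applied B -> B B)
  Step 6: b B B B B  =>  b b B B B   (applied B -> b)
  Step 7: b b B B B  =>  b b B B B B   (applied B -> B B)
  Step 8: b b B B B B  =>  b b b B B B   (applied B -> b)
  Step 9: b b b B B B  =>  b b b b B B   (applied B -> b)
  Step 10: b b b b B B  =>  b b b b B B B   (applied B -> B B)
  Step 11: b b b b B B B  =>  b b b b B B B B   (applied B -> B B)
  Step 12: b b b b B B B B  =>  b b b b b B B B   (applied B -> b)
  Step 13: b b b b b B B B  =>  b b b b b b B B   (applied B -> b)
  Step 14: b b b b b b B B  =>  b b b b b b b B   (applied B -> b)
  Step 15: b b b b b b b B  =>  b b b b b b b b   (applied B -> b)
Final yield: b b b b b b b b
Total rewrite steps: 15

15


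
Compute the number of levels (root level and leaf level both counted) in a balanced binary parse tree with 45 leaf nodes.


In a balanced binary tree with n leaves the deepest leaf is ceil(log2(n)) edges below the root,
so counting node levels inclusive of root and leaves gives ceil(log2(n)) + 1 levels.
log2(45) = 5.4919
ceil(5.4919) = 6
levels = 6 + 1 = 7

7


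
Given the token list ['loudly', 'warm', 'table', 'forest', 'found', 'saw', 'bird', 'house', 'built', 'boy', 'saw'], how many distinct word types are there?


Listing all tokens and tracking unique types:
  Token 1: 'loudly' -> NEW (unique so far: 1)
  Token 2: 'warm' -> NEW (unique so far: 2)
  Token 3: 'table' -> NEW (unique so far: 3)
  Token 4: 'forest' -> NEW (unique so far: 4)
  Token 5: 'found' -> NEW (unique so far: 5)
  Token 6: 'saw' -> NEW (unique so far: 6)
  Token 7: 'bird' -> NEW (unique so far: 7)
  Token 8: 'house' -> NEW (unique so far: 8)
  Token 9: 'built' -> NEW (unique so far: 9)
  Token 10: 'boy' -> NEW (unique so far: 10)
  Token 11: 'saw' -> duplicate (unique so far: 10)
Unique types: ('bird', 'boy', 'built', 'forest', 'found', 'house', 'loudly', 'saw', 'table', 'warm')
Vocabulary size: 10

10


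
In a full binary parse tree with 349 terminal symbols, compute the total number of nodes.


Leaf nodes (terminals): 349
Internal nodes = n - 1 = 349 - 1 = 348
Total = leaves + internal = 349 + 348 = 697

697


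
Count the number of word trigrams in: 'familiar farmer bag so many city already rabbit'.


Word trigrams from [8] words:
  Trigram 1: (familiar farmer bag)
  Trigram 2: (farmer bag so)
  Trigram 3: (bag so many)
  Trigram 4: (so many city)
  Trigram 5: (many city already)
  Trigram 6: (city already rabbit)
Total word trigrams: 8 - 2 = 6

6


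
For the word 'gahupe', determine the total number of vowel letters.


Scanning each character of 'gahupe':
  Position 1: 'g' -> consonant (running count: 0)
  Position 2: 'a' -> vowel (running count: 1)
  Position 3: 'h' -> consonant (running count: 1)
  Position 4: 'u' -> vowel (running count: 2)
  Position 5: 'p' -> consonant (running count: 2)
  Position 6: 'e' -> vowel (running count: 3)
Total vowels: 3

3


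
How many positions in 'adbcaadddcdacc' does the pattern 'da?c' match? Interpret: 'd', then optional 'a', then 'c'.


Pattern: da?c means 'd', then optional 'a', then 'c'.
Scanning 'adbcaadddcdacc' position-by-position:
  Pos 0: window 'adb' -> no
  Pos 1: window 'dbc' -> no
  Pos 2: window 'bca' -> no
  Pos 3: window 'caa' -> no
  Pos 4: window 'aad' -> no
  Pos 5: window 'add' -> no
  Pos 6: window 'ddd' -> no
  Pos 7: window 'ddc' -> no
  Pos 8: window 'dcd' -> MATCH
  Pos 9: window 'cda' -> no
  Pos 10: window 'dac' -> MATCH
  Pos 11: window 'acc' -> no
  Pos 12: window 'cc' -> no
  Pos 13: window 'c' -> no
Total matches: 2

2


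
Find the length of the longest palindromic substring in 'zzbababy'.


Scanning 'zzbababy' for palindromic substrings.
Substring at positions 2-6: 'babab'.
Check: reverse('babab') = 'babab' -> palindrome confirmed.
Neighbouring characters ('z' / 'y') break symmetry, so it cannot extend further.
No longer palindromic substring exists; longest length = 5

5


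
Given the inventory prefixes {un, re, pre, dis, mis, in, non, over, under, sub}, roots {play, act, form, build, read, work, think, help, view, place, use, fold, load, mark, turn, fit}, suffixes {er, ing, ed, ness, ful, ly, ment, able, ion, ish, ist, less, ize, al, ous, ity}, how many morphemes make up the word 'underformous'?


Segmenting 'underformous' against the inventory:
  'under' -> prefix (morpheme 1)
  'form' -> root (morpheme 2)
  'ous' -> suffix (morpheme 3)
Total morphemes: 3

3


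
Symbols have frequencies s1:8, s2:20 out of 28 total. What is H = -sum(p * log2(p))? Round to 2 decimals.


Computing entropy H = -sum(p_i * log2(p_i)):
  s1: p = 8/28 = 0.2857, -p*log2(p) = 0.5164
  s2: p = 20/28 = 0.7143, -p*log2(p) = 0.3467
H = sum of terms = 0.8631
Rounded to 2 decimals: 0.86

0.86


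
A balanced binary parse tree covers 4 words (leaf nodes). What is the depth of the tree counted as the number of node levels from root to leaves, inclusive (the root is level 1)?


In a balanced binary tree with n leaves the deepest leaf is ceil(log2(n)) edges below the root,
so counting node levels inclusive of root and leaves gives ceil(log2(n)) + 1 levels.
log2(4) = 2.0000
ceil(2.0000) = 2
levels = 2 + 1 = 3

3


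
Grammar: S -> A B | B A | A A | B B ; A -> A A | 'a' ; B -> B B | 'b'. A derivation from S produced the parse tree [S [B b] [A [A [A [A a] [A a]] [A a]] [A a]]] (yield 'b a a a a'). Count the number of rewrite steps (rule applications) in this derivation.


Every bracketed nonterminal node [X ...] in the tree is produced by exactly one rule application.
Reading the tree off as a leftmost derivation:
  Step 1: S  =>  B A   (applied S -> B A)
  Step 2: B A  =>  b A   (applied B -> b)
  Step 3: b A  =>  b A A   (applied A -> A A)
  Step 4: b A A  =>  b A A A   (applied A -> A A)
  Step 5: b A A A  =>  b A A A A   (applied A -> A A)
  Step 6: b A A A A  =>  b a A A A   (applied A -> a)
  Step 7: b a A A A  =>  b a a A A   (applied A -> a)
  Step 8: b a a A A  =>  b a a a A   (applied A -> a)
  Step 9: b a a a A  =>  b a a a a   (applied A -> a)
Final yield: b a a a a
Total rewrite steps: 9

9


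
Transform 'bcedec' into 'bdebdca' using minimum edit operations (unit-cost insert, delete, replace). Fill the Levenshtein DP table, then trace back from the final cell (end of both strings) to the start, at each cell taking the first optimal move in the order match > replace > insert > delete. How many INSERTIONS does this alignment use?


Edit distance = 4. Backtracking from cell (6, 7) with preference match > replace > insert > delete,
then listing the resulting alignment 'bcedec' -> 'bdebdca' left to right:
  Step 1: keep 'b'
  Step 2: replace c->d
  Step 3: keep 'e'
  Step 4: insert 'b' [insertion #1]
  Step 5: keep 'd'
  Step 6: replace e->c
  Step 7: replace c->a
Total insertions: 1

1


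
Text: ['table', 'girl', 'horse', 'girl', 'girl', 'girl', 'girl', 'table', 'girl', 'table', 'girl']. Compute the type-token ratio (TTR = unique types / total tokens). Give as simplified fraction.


Tokens: 11
Unique types: ('girl', 'horse', 'table') = 3
TTR = 3/11
Already in lowest terms.

3/11


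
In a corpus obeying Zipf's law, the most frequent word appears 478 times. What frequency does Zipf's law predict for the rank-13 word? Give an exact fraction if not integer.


Zipf's law: freq(rank) = f1 / rank
f1 = 478, rank = 13
freq = 478 / 13
GCD(478, 13) = 1
Simplified: 478/13

478/13


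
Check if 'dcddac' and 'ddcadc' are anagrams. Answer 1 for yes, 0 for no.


Sort characters of 'dcddac': 'accddd'
Sort characters of 'ddcadc': 'accddd'
Sorted forms match -> they ARE anagrams
Result: 1

1


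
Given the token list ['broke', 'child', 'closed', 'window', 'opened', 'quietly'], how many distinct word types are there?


Listing all tokens and tracking unique types:
  Token 1: 'broke' -> NEW (unique so far: 1)
  Token 2: 'child' -> NEW (unique so far: 2)
  Token 3: 'closed' -> NEW (unique so far: 3)
  Token 4: 'window' -> NEW (unique so far: 4)
  Token 5: 'opened' -> NEW (unique so far: 5)
  Token 6: 'quietly' -> NEW (unique so far: 6)
Unique types: ('broke', 'child', 'closed', 'opened', 'quietly', 'window')
Vocabulary size: 6

6


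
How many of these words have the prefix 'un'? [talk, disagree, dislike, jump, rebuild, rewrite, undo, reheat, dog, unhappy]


Checking each word for prefix 'un':
  'talk' -> no (count: 0)
  'disagree' -> no (count: 0)
  'dislike' -> no (count: 0)
  'jump' -> no (count: 0)
  'rebuild' -> no (count: 0)
  'rewrite' -> no (count: 0)
  'undo' -> YES, starts with 'un' (count: 1)
  'reheat' -> no (count: 1)
  'dog' -> no (count: 1)
  'unhappy' -> YES, starts with 'un' (count: 2)
Total with prefix 'un': 2

2


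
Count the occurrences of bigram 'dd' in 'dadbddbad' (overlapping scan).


Scanning 'dadbddbad' for bigram 'dd':
  Position 0: 'da' -> no
  Position 1: 'ad' -> no
  Position 2: 'db' -> no
  Position 3: 'bd' -> no
  Position 4: 'dd' -> MATCH
  Position 5: 'db' -> no
  Position 6: 'ba' -> no
  Position 7: 'ad' -> no
Total matches: 1

1


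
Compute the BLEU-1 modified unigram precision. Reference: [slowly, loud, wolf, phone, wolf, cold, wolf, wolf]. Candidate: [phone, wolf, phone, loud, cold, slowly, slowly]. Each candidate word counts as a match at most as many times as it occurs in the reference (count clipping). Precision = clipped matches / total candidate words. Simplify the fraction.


Reference word counts: {'cold': 1, 'loud': 1, 'phone': 1, 'slowly': 1, 'wolf': 4}
Checking each candidate word (with clipping):
  'phone' -> in reference (ref count 1, used 1/1) -> match (matches: 1)
  'wolf' -> in reference (ref count 4, used 1/4) -> match (matches: 2)
  'phone' -> ref count 1 already used up (1/1) -> clipped, no match (matches: 2)
  'loud' -> in reference (ref count 1, used 1/1) -> match (matches: 3)
  'cold' -> in reference (ref count 1, used 1/1) -> match (matches: 4)
  'slowly' -> in reference (ref count 1, used 1/1) -> match (matches: 5)
  'slowly' -> ref count 1 already used up (1/1) -> clipped, no match (matches: 5)
Clipped matches: 5, Candidate length: 7
Precision = 5/7

5/7


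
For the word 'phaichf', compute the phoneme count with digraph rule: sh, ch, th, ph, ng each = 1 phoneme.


Parsing 'phaichf' greedily, digraphs first:
  'ph' -> digraph (1 consonant phoneme) (phonemes so far: 1)
  'a' -> vowel phoneme (phonemes so far: 2)
  'i' -> vowel phoneme (phonemes so far: 3)
  'ch' -> digraph (1 consonant phoneme) (phonemes so far: 4)
  'f' -> consonant phoneme (phonemes so far: 5)
Total phonemes: 5

5


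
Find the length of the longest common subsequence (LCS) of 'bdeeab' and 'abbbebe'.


DP table for LCS of 'bdeeab' and 'abbbebe':
       a  b  b  b  e  b  e
    0  0  0  0  0  0  0  0
  b 0  0  1  1  1  1  1  1
  d 0  0  1  1  1  1  1  1
  e 0  0  1  1  1  2  2  2
  e 0  0  1  1  1  2  2  3
  a 0  1  1  1  1  2  2  3
  b 0  1  2  2  2  2  3  3
LCS: 'bee'
LCS length = 3

3


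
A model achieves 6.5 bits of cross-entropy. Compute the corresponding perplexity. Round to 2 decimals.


Perplexity formula: PP = 2^H
H = 6.5
PP = 2^6.5
Decompose: 2^6.5 = 2^6 * 2^0.5 = 2^6 * sqrt(2)
2^6 = 64, sqrt(2) ~ 1.4142136
PP ~ 64 * 1.4142136 = 90.5096704
Rounded to 2 decimals: 90.51

90.51


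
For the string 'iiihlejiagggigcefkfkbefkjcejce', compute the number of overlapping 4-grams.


String 'iiihlejiagggigcefkfkbefkjcejce' has length L = 30.
Number of overlapping n-grams = L - n + 1
Substituting: 30 - 4 + 1 = 27

27


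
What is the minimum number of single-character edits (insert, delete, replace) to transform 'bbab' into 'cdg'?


Building DP table for s1='bbab' (len 4) and s2='cdg' (len 3):
       c  d  g
    0  1  2  3
  b 1  1  2  3
  b 2  2  2  3
  a 3  3  3  3
  b 4  4  4  4
Edit distance = dp[4][3] = 4

4


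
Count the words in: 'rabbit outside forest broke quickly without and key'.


Counting words by splitting on spaces:
  Word 1: 'rabbit'
  Word 2: 'outside'
  Word 3: 'forest'
  Word 4: 'broke'
  Word 5: 'quickly'
  Word 6: 'without'
  Word 7: 'and'
  Word 8: 'key'
Total words: 8

8


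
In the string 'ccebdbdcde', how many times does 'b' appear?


Scanning 'ccebdbdcde' for 'b':
  Position 3: 'b' -> MATCH (count: 1)
  Position 5: 'b' -> MATCH (count: 2)
Total occurrences of 'b': 2

2


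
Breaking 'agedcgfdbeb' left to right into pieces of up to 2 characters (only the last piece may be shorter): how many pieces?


'agedcgfdbeb' has 11 characters.
Chunking with max size 2:
  Chunk 1: 'ag' (positions 0-1)
  Chunk 2: 'ed' (positions 2-3)
  Chunk 3: 'cg' (positions 4-5)
  Chunk 4: 'fd' (positions 6-7)
  Chunk 5: 'be' (positions 8-9)
  Chunk 6: 'b' (positions 10-10)
Total chunks: ceil(11 / 2) = 6

6


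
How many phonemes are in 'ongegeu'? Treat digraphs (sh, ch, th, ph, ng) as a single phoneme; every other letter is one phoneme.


Parsing 'ongegeu' greedily, digraphs first:
  'o' -> vowel phoneme (phonemes so far: 1)
  'ng' -> digraph (1 consonant phoneme) (phonemes so far: 2)
  'e' -> vowel phoneme (phonemes so far: 3)
  'g' -> consonant phoneme (phonemes so far: 4)
  'e' -> vowel phoneme (phonemes so far: 5)
  'u' -> vowel phoneme (phonemes so far: 6)
Total phonemes: 6

6


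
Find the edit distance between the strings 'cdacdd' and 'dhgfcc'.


Building DP table for s1='cdacdd' (len 6) and s2='dhgfcc' (len 6):
       d  h  g  f  c  c
    0  1  2  3  4  5  6
  c 1  1  2  3  4  4  5
  d 2  1  2  3  4  5  5
  a 3  2  2  3  4  5  6
  c 4  3  3  3  4  4  5
  d 5  4  4  4  4  5  5
  d 6  5  5  5  5  5  6
Edit distance = dp[6][6] = 6

6


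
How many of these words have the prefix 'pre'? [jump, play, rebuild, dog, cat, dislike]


Checking each word for prefix 'pre':
  'jump' -> no (count: 0)
  'play' -> no (count: 0)
  'rebuild' -> no (count: 0)
  'dog' -> no (count: 0)
  'cat' -> no (count: 0)
  'dislike' -> no (count: 0)
Total with prefix 'pre': 0

0


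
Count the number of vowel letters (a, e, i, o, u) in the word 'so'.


Scanning each character of 'so':
  Position 1: 's' -> consonant (running count: 0)
  Position 2: 'o' -> vowel (running count: 1)
Total vowels: 1

1


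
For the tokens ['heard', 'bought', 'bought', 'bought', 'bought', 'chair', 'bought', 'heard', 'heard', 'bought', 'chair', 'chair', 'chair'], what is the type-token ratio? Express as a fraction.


Tokens: 13
Unique types: ('bought', 'chair', 'heard') = 3
TTR = 3/13
Already in lowest terms.

3/13


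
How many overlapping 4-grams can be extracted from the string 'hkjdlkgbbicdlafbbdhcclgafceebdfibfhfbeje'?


String 'hkjdlkgbbicdlafbbdhcclgafceebdfibfhfbeje' has length L = 40.
Number of overlapping n-grams = L - n + 1
Substituting: 40 - 4 + 1 = 37

37


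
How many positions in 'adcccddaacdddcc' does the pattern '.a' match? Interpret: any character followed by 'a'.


Pattern: .a means any character followed by 'a'.
Scanning 'adcccddaacdddcc' position-by-position:
  Pos 0: window 'ad' -> no
  Pos 1: window 'dc' -> no
  Pos 2: window 'cc' -> no
  Pos 3: window 'cc' -> no
  Pos 4: window 'cd' -> no
  Pos 5: window 'dd' -> no
  Pos 6: window 'da' -> MATCH
  Pos 7: window 'aa' -> MATCH
  Pos 8: window 'ac' -> no
  Pos 9: window 'cd' -> no
  Pos 10: window 'dd' -> no
  Pos 11: window 'dd' -> no
  Pos 12: window 'dc' -> no
  Pos 13: window 'cc' -> no
  Pos 14: window 'c' -> no
Total matches: 2

2


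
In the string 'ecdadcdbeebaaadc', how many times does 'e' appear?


Scanning 'ecdadcdbeebaaadc' for 'e':
  Position 0: 'e' -> MATCH (count: 1)
  Position 8: 'e' -> MATCH (count: 2)
  Position 9: 'e' -> MATCH (count: 3)
Total occurrences of 'e': 3

3


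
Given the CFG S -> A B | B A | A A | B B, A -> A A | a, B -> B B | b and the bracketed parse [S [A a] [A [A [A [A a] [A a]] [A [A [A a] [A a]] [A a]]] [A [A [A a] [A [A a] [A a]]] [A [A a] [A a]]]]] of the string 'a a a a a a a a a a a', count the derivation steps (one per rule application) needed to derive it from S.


Every bracketed nonterminal node [X ...] in the tree is produced by exactly one rule application.
Reading the tree off as a leftmost derivation:
  Step 1: S  =>  A A   (applied S -> A A)
  Step 2: A A  =>  a A   (applied A -> a)
  Step 3: a A  =>  a A A   (applied A -> A A)
  Step 4: a A A  =>  a A A A   (applied A -> A A)
  Step 5: a A A A  =>  a A A A A   (applied A -> A A)
  Step 6: a A A A A  =>  a a A A A   (applied A -> a)
  Step 7: a a A A A  =>  a a a A A   (applied A -> a)
  Step 8: a a a A A  =>  a a a A A A   (applied A -> A A)
  Step 9: a a a A A A  =>  a a a A A A A   (applied A -> A A)
  Step 10: a a a A A A A  =>  a a a a A A A   (applied A -> a)
  Step 11: a a a a A A A  =>  a a a a a A A   (applied A -> a)
  Step 12: a a a a a A A  =>  a a a a a a A   (applied A -> a)
  Step 13: a a a a a a A  =>  a a a a a a A A   (applied A -> A A)
  Step 14: a a a a a a A A  =>  a a a a a a A A A   (applied A -> A A)
  Step 15: a a a a a a A A A  =>  a a a a a a a A A   (applied A -> a)
  Step 16: a a a a a a a A A  =>  a a a a a a a A A A   (applied A -> A A)
  Step 17: a a a a a a a A A A  =>  a a a a a a a a A A   (applied A -> a)
  Step 18: a a a a a a a a A A  =>  a a a a a a a a a A   (applied A -> a)
  Step 19: a a a a a a a a a A  =>  a a a a a a a a a A A   (applied A -> A A)
  Step 20: a a a a a a a a a A A  =>  a a a a a a a a a a A   (applied A -> a)
  Step 21: a a a a a a a a a a A  =>  a a a a a a a a a a a   (applied A -> a)
Final yield: a a a a a a a a a a a
Total rewrite steps: 21

21


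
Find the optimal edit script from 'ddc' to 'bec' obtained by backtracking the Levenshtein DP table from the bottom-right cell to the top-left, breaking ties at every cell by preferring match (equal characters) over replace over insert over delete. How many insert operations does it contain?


Edit distance = 2. Backtracking from cell (3, 3) with preference match > replace > insert > delete,
then listing the resulting alignment 'ddc' -> 'bec' left to right:
  Step 1: replace d->b
  Step 2: replace d->e
  Step 3: keep 'c'
Total insertions: 0

0


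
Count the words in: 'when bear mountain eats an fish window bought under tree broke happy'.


Counting words by splitting on spaces:
  Word 1: 'when'
  Word 2: 'bear'
  Word 3: 'mountain'
  Word 4: 'eats'
  Word 5: 'an'
  Word 6: 'fish'
  Word 7: 'window'
  Word 8: 'bought'
  Word 9: 'under'
  Word 10: 'tree'
  Word 11: 'broke'
  Word 12: 'happy'
Total words: 12

12


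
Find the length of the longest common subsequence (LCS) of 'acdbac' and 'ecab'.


DP table for LCS of 'acdbac' and 'ecab':
       e  c  a  b
    0  0  0  0  0
  a 0  0  0  1  1
  c 0  0  1  1  1
  d 0  0  1  1  1
  b 0  0  1  1  2
  a 0  0  1  2  2
  c 0  0  1  2  2
LCS: 'ab'
LCS length = 2

2


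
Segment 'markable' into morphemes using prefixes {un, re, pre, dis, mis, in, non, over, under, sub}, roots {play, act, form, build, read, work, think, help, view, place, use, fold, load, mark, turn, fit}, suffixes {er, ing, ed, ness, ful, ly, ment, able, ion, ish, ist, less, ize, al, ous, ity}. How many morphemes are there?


Segmenting 'markable' against the inventory:
  'mark' -> root (morpheme 1)
  'able' -> suffix (morpheme 2)
Total morphemes: 2

2


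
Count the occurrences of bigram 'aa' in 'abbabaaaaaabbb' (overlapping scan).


Scanning 'abbabaaaaaabbb' for bigram 'aa':
  Position 0: 'ab' -> no
  Position 1: 'bb' -> no
  Position 2: 'ba' -> no
  Position 3: 'ab' -> no
  Position 4: 'ba' -> no
  Position 5: 'aa' -> MATCH
  Position 6: 'aa' -> MATCH
  Position 7: 'aa' -> MATCH
  Position 8: 'aa' -> MATCH
  Position 9: 'aa' -> MATCH
  Position 10: 'ab' -> no
  Position 11: 'bb' -> no
  Position 12: 'bb' -> no
Total matches: 5

5


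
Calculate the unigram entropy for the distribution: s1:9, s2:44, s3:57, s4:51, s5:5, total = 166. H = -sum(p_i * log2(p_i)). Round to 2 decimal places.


Computing entropy H = -sum(p_i * log2(p_i)):
  s1: p = 9/166 = 0.0542, -p*log2(p) = 0.2280
  s2: p = 44/166 = 0.2651, -p*log2(p) = 0.5078
  s3: p = 57/166 = 0.3434, -p*log2(p) = 0.5295
  s4: p = 51/166 = 0.3072, -p*log2(p) = 0.5231
  s5: p = 5/166 = 0.0301, -p*log2(p) = 0.1522
H = sum of terms = 1.9406
Rounded to 2 decimals: 1.94

1.94


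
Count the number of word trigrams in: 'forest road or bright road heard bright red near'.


Word trigrams from [9] words:
  Trigram 1: (forest road or)
  Trigram 2: (road or bright)
  Trigram 3: (or bright road)
  Trigram 4: (bright road heard)
  Trigram 5: (road heard bright)
  Trigram 6: (heard bright red)
  Trigram 7: (bright red near)
Total word trigrams: 9 - 2 = 7

7


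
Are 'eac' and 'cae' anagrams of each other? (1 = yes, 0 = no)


Sort characters of 'eac': 'ace'
Sort characters of 'cae': 'ace'
Sorted forms match -> they ARE anagrams
Result: 1

1


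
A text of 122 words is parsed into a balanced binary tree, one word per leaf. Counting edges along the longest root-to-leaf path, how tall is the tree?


In a balanced binary tree with n leaves the deepest leaf is ceil(log2(n)) edges below the root.
log2(122) = 6.9307
ceil(6.9307) = 7
height (edges) = 7

7


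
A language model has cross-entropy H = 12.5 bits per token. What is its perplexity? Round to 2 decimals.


Perplexity formula: PP = 2^H
H = 12.5
PP = 2^12.5
Decompose: 2^12.5 = 2^12 * 2^0.5 = 2^12 * sqrt(2)
2^12 = 4096, sqrt(2) ~ 1.4142136
PP ~ 4096 * 1.4142136 = 5792.6189056
Rounded to 2 decimals: 5792.62

5792.62


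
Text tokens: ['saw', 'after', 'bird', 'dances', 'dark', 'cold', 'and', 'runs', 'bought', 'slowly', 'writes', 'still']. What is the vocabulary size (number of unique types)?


Listing all tokens and tracking unique types:
  Token 1: 'saw' -> NEW (unique so far: 1)
  Token 2: 'after' -> NEW (unique so far: 2)
  Token 3: 'bird' -> NEW (unique so far: 3)
  Token 4: 'dances' -> NEW (unique so far: 4)
  Token 5: 'dark' -> NEW (unique so far: 5)
  Token 6: 'cold' -> NEW (unique so far: 6)
  Token 7: 'and' -> NEW (unique so far: 7)
  Token 8: 'runs' -> NEW (unique so far: 8)
  Token 9: 'bought' -> NEW (unique so far: 9)
  Token 10: 'slowly' -> NEW (unique so far: 10)
  Token 11: 'writes' -> NEW (unique so far: 11)
  Token 12: 'still' -> NEW (unique so far: 12)
Unique types: ('after', 'and', 'bird', 'bought', 'cold', 'dances', 'dark', 'runs', 'saw', 'slowly', 'still', 'writes')
Vocabulary size: 12

12


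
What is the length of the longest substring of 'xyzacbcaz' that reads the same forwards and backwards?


Scanning 'xyzacbcaz' for palindromic substrings.
Substring at positions 2-8: 'zacbcaz'.
Check: reverse('zacbcaz') = 'zacbcaz' -> palindrome confirmed.
Neighbouring characters ('y' / '-') break symmetry, so it cannot extend further.
No longer palindromic substring exists; longest length = 7

7


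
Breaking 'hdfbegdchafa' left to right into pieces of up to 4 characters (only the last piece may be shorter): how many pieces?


'hdfbegdchafa' has 12 characters.
Chunking with max size 4:
  Chunk 1: 'hdfb' (positions 0-3)
  Chunk 2: 'egdc' (positions 4-7)
  Chunk 3: 'hafa' (positions 8-11)
Total chunks: ceil(12 / 4) = 3

3


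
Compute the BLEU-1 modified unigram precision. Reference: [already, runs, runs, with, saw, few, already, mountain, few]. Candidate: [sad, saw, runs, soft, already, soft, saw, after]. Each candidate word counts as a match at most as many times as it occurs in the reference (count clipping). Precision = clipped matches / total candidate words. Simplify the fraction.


Reference word counts: {'already': 2, 'few': 2, 'mountain': 1, 'runs': 2, 'saw': 1, 'with': 1}
Checking each candidate word (with clipping):
  'sad' -> not in reference -> no match (matches: 0)
  'saw' -> in reference (ref count 1, used 1/1) -> match (matches: 1)
  'runs' -> in reference (ref count 2, used 1/2) -> match (matches: 2)
  'soft' -> not in reference -> no match (matches: 2)
  'already' -> in reference (ref count 2, used 1/2) -> match (matches: 3)
  'soft' -> not in reference -> no match (matches: 3)
  'saw' -> ref count 1 already used up (1/1) -> clipped, no match (matches: 3)
  'after' -> not in reference -> no match (matches: 3)
Clipped matches: 3, Candidate length: 8
Precision = 3/8

3/8


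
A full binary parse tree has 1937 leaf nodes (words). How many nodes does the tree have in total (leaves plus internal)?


Leaf nodes (terminals): 1937
Internal nodes = n - 1 = 1937 - 1 = 1936
Total = leaves + internal = 1937 + 1936 = 3873

3873


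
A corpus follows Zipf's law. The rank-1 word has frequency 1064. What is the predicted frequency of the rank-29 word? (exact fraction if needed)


Zipf's law: freq(rank) = f1 / rank
f1 = 1064, rank = 29
freq = 1064 / 29
GCD(1064, 29) = 1
Simplified: 1064/29

1064/29


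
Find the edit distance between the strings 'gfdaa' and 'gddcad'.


Building DP table for s1='gfdaa' (len 5) and s2='gddcad' (len 6):
       g  d  d  c  a  d
    0  1  2  3  4  5  6
  g 1  0  1  2  3  4  5
  f 2  1  1  2  3  4  5
  d 3  2  1  1  2  3  4
  a 4  3  2  2  2  2  3
  a 5  4  3  3  3  2  3
Edit distance = dp[5][6] = 3

3


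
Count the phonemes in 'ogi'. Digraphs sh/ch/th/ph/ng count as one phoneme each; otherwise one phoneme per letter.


Parsing 'ogi' greedily, digraphs first:
  'o' -> vowel phoneme (phonemes so far: 1)
  'g' -> consonant phoneme (phonemes so far: 2)
  'i' -> vowel phoneme (phonemes so far: 3)
Total phonemes: 3

3


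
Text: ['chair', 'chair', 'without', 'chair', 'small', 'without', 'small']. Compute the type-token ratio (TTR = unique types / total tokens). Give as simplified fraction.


Tokens: 7
Unique types: ('chair', 'small', 'without') = 3
TTR = 3/7
Already in lowest terms.

3/7


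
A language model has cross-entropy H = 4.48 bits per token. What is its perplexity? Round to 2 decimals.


Perplexity formula: PP = 2^H
H = 4.48
PP = 2^4.48
Decompose: 2^4.48 = 2^4 * 2^0.48
2^4 = 16, 2^0.48 ~ 1.3947437
PP ~ 16 * 1.3947437 = 22.3158992
Rounded to 2 decimals: 22.32

22.32


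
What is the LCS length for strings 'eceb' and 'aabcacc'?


DP table for LCS of 'eceb' and 'aabcacc':
       a  a  b  c  a  c  c
    0  0  0  0  0  0  0  0
  e 0  0  0  0  0  0  0  0
  c 0  0  0  0  1  1  1  1
  e 0  0  0  0  1  1  1  1
  b 0  0  0  1  1  1  1  1
LCS: 'c'
LCS length = 1

1


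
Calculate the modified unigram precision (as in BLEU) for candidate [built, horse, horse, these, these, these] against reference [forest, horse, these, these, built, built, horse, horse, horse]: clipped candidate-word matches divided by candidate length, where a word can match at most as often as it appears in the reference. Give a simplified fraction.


Reference word counts: {'built': 2, 'forest': 1, 'horse': 4, 'these': 2}
Checking each candidate word (with clipping):
  'built' -> in reference (ref count 2, used 1/2) -> match (matches: 1)
  'horse' -> in reference (ref count 4, used 1/4) -> match (matches: 2)
  'horse' -> in reference (ref count 4, used 2/4) -> match (matches: 3)
  'these' -> in reference (ref count 2, used 1/2) -> match (matches: 4)
  'these' -> in reference (ref count 2, used 2/2) -> match (matches: 5)
  'these' -> ref count 2 already used up (2/2) -> clipped, no match (matches: 5)
Clipped matches: 5, Candidate length: 6
Precision = 5/6

5/6


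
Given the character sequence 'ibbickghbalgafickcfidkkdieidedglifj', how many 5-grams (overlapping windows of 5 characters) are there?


String 'ibbickghbalgafickcfidkkdieidedglifj' has length L = 35.
Number of overlapping n-grams = L - n + 1
Substituting: 35 - 5 + 1 = 31

31


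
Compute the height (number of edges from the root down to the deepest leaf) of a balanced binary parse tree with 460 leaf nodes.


In a balanced binary tree with n leaves the deepest leaf is ceil(log2(n)) edges below the root.
log2(460) = 8.8455
ceil(8.8455) = 9
height (edges) = 9

9


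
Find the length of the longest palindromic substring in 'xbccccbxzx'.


Scanning 'xbccccbxzx' for palindromic substrings.
Substring at positions 0-7: 'xbccccbx'.
Check: reverse('xbccccbx') = 'xbccccbx' -> palindrome confirmed.
Neighbouring characters ('-' / 'z') break symmetry, so it cannot extend further.
No longer palindromic substring exists; longest length = 8

8


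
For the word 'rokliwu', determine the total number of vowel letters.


Scanning each character of 'rokliwu':
  Position 1: 'r' -> consonant (running count: 0)
  Position 2: 'o' -> vowel (running count: 1)
  Position 3: 'k' -> consonant (running count: 1)
  Position 4: 'l' -> consonant (running count: 1)
  Position 5: 'i' -> vowel (running count: 2)
  Position 6: 'w' -> consonant (running count: 2)
  Position 7: 'u' -> vowel (running count: 3)
Total vowels: 3

3


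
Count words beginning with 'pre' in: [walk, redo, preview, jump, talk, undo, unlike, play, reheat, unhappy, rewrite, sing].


Checking each word for prefix 'pre':
  'walk' -> no (count: 0)
  'redo' -> no (count: 0)
  'preview' -> YES, starts with 'pre' (count: 1)
  'jump' -> no (count: 1)
  'talk' -> no (count: 1)
  'undo' -> no (count: 1)
  'unlike' -> no (count: 1)
  'play' -> no (count: 1)
  'reheat' -> no (count: 1)
  'unhappy' -> no (count: 1)
  'rewrite' -> no (count: 1)
  'sing' -> no (count: 1)
Total with prefix 'pre': 1

1


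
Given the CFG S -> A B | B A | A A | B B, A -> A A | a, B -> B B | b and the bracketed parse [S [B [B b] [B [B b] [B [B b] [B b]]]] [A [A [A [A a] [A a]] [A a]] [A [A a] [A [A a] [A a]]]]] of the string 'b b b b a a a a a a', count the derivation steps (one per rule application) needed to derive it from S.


Every bracketed nonterminal node [X ...] in the tree is produced by exactly one rule application.
Reading the tree off as a leftmost derivation:
  Step 1: S  =>  B A   (applied S -> B A)
  Step 2: B A  =>  B B A   (applied B -> B B)
  Step 3: B B A  =>  b B A   (applied B -> b)
  Step 4: b B A  =>  b B B A   (applied B -> B B)
  Step 5: b B B A  =>  b b B A   (applied B -> b)
  Step 6: b b B A  =>  b b B B A   (applied B -> B B)
  Step 7: b b B B A  =>  b b b B A   (applied B -> b)
  Step 8: b b b B A  =>  b b b b A   (applied B -> b)
  Step 9: b b b b A  =>  b b b b A A   (applied A -> A A)
  Step 10: b b b b A A  =>  b b b b A A A   (applied A -> A A)
  Step 11: b b b b A A A  =>  b b b b A A A A   (applied A -> A A)
  Step 12: b b b b A A A A  =>  b b b b a A A A   (applied A -> a)
  Step 13: b b b b a A A A  =>  b b b b a a A A   (applied A -> a)
  Step 14: b b b b a a A A  =>  b b b b a a a A   (applied A -> a)
  Step 15: b b b b a a a A  =>  b b b b a a a A A   (applied A -> A A)
  Step 16: b b b b a a a A A  =>  b b b b a a a a A   (applied A -> a)
  Step 17: b b b b a a a a A  =>  b b b b a a a a A A   (applied A -> A A)
  Step 18: b b b b a a a a A A  =>  b b b b a a a a a A   (applied A -> a)
  Step 19: b b b b a a a a a A  =>  b b b b a a a a a a   (applied A -> a)
Final yield: b b b b a a a a a a
Total rewrite steps: 19

19


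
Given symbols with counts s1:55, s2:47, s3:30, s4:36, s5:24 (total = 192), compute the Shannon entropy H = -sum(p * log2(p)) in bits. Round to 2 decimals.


Computing entropy H = -sum(p_i * log2(p_i)):
  s1: p = 55/192 = 0.2865, -p*log2(p) = 0.5167
  s2: p = 47/192 = 0.2448, -p*log2(p) = 0.4970
  s3: p = 30/192 = 0.1562, -p*log2(p) = 0.4184
  s4: p = 36/192 = 0.1875, -p*log2(p) = 0.4528
  s5: p = 24/192 = 0.1250, -p*log2(p) = 0.3750
H = sum of terms = 2.2599
Rounded to 2 decimals: 2.26

2.26


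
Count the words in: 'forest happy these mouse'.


Counting words by splitting on spaces:
  Word 1: 'forest'
  Word 2: 'happy'
  Word 3: 'these'
  Word 4: 'mouse'
Total words: 4

4


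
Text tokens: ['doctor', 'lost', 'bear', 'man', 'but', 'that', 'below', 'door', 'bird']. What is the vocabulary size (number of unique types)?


Listing all tokens and tracking unique types:
  Token 1: 'doctor' -> NEW (unique so far: 1)
  Token 2: 'lost' -> NEW (unique so far: 2)
  Token 3: 'bear' -> NEW (unique so far: 3)
  Token 4: 'man' -> NEW (unique so far: 4)
  Token 5: 'but' -> NEW (unique so far: 5)
  Token 6: 'that' -> NEW (unique so far: 6)
  Token 7: 'below' -> NEW (unique so far: 7)
  Token 8: 'door' -> NEW (unique so far: 8)
  Token 9: 'bird' -> NEW (unique so far: 9)
Unique types: ('bear', 'below', 'bird', 'but', 'doctor', 'door', 'lost', 'man', 'that')
Vocabulary size: 9

9


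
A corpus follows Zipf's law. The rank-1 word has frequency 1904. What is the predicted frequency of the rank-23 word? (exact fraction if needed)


Zipf's law: freq(rank) = f1 / rank
f1 = 1904, rank = 23
freq = 1904 / 23
GCD(1904, 23) = 1
Simplified: 1904/23

1904/23


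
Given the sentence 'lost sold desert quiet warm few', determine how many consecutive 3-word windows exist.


Word trigrams from [6] words:
  Trigram 1: (lost sold desert)
  Trigram 2: (sold desert quiet)
  Trigram 3: (desert quiet warm)
  Trigram 4: (quiet warm few)
Total word trigrams: 6 - 2 = 4

4


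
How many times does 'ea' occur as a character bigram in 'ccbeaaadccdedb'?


Scanning 'ccbeaaadccdedb' for bigram 'ea':
  Position 0: 'cc' -> no
  Position 1: 'cb' -> no
  Position 2: 'be' -> no
  Position 3: 'ea' -> MATCH
  Position 4: 'aa' -> no
  Position 5: 'aa' -> no
  Position 6: 'ad' -> no
  Position 7: 'dc' -> no
  Position 8: 'cc' -> no
  Position 9: 'cd' -> no
  Position 10: 'de' -> no
  Position 11: 'ed' -> no
  Position 12: 'db' -> no
Total matches: 1

1


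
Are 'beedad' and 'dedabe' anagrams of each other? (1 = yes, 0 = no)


Sort characters of 'beedad': 'abddee'
Sort characters of 'dedabe': 'abddee'
Sorted forms match -> they ARE anagrams
Result: 1

1


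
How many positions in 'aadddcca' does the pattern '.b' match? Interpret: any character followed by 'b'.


Pattern: .b means any character followed by 'b'.
Scanning 'aadddcca' position-by-position:
  Pos 0: window 'aa' -> no
  Pos 1: window 'ad' -> no
  Pos 2: window 'dd' -> no
  Pos 3: window 'dd' -> no
  Pos 4: window 'dc' -> no
  Pos 5: window 'cc' -> no
  Pos 6: window 'ca' -> no
  Pos 7: window 'a' -> no
Total matches: 0

0


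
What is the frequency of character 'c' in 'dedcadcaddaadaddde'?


Scanning 'dedcadcaddaadaddde' for 'c':
  Position 3: 'c' -> MATCH (count: 1)
  Position 6: 'c' -> MATCH (count: 2)
Total occurrences of 'c': 2

2


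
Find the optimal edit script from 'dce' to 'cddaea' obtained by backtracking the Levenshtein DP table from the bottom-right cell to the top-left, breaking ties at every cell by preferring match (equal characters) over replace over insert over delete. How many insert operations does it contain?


Edit distance = 4. Backtracking from cell (3, 6) with preference match > replace > insert > delete,
then listing the resulting alignment 'dce' -> 'cddaea' left to right:
  Step 1: insert 'c' [insertion #1]
  Step 2: insert 'd' [insertion #2]
  Step 3: keep 'd'
  Step 4: replace c->a
  Step 5: keep 'e'
  Step 6: insert 'a' [insertion #3]
Total insertions: 3

3


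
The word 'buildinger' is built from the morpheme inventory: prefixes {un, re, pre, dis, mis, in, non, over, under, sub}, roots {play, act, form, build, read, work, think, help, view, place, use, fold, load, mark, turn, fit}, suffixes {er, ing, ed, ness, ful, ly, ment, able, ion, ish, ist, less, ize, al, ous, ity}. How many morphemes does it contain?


Segmenting 'buildinger' against the inventory:
  'build' -> root (morpheme 1)
  'ing' -> suffix (morpheme 2)
  'er' -> suffix (morpheme 3)
Total morphemes: 3

3


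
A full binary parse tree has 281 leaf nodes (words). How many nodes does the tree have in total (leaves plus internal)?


Leaf nodes (terminals): 281
Internal nodes = n - 1 = 281 - 1 = 280
Total = leaves + internal = 281 + 280 = 561

561


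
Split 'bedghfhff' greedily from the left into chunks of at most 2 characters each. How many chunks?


'bedghfhff' has 9 characters.
Chunking with max size 2:
  Chunk 1: 'be' (positions 0-1)
  Chunk 2: 'dg' (positions 2-3)
  Chunk 3: 'hf' (positions 4-5)
  Chunk 4: 'hf' (positions 6-7)
  Chunk 5: 'f' (positions 8-8)
Total chunks: ceil(9 / 2) = 5

5


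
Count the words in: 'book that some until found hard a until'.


Counting words by splitting on spaces:
  Word 1: 'book'
  Word 2: 'that'
  Word 3: 'some'
  Word 4: 'until'
  Word 5: 'found'
  Word 6: 'hard'
  Word 7: 'a'
  Word 8: 'until'
Total words: 8

8


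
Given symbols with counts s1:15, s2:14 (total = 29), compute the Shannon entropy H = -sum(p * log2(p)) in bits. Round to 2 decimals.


Computing entropy H = -sum(p_i * log2(p_i)):
  s1: p = 15/29 = 0.5172, -p*log2(p) = 0.4919
  s2: p = 14/29 = 0.4828, -p*log2(p) = 0.5072
H = sum of terms = 0.9991
Rounded to 2 decimals: 1.00

1.00


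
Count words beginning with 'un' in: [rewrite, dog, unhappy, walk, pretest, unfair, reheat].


Checking each word for prefix 'un':
  'rewrite' -> no (count: 0)
  'dog' -> no (count: 0)
  'unhappy' -> YES, starts with 'un' (count: 1)
  'walk' -> no (count: 1)
  'pretest' -> no (count: 1)
  'unfair' -> YES, starts with 'un' (count: 2)
  'reheat' -> no (count: 2)
Total with prefix 'un': 2

2


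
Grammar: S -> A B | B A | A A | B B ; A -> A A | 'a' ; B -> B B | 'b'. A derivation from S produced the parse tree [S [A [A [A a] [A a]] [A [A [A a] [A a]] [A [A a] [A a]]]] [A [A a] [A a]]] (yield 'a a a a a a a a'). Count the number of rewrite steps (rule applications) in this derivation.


Every bracketed nonterminal node [X ...] in the tree is produced by exactly one rule application.
Reading the tree off as a leftmost derivation:
  Step 1: S  =>  A A   (applied S -> A A)
  Step 2: A A  =>  A A A   (applied A -> A A)
  Step 3: A A A  =>  A A A A   (applied A -> A A)
  Step 4: A A A A  =>  a A A A   (applied A -> a)
  Step 5: a A A A  =>  a a A A   (applied A -> a)
  Step 6: a a A A  =>  a a A A A   (applied A -> A A)
  Step 7: a a A A A  =>  a a A A A A   (applied A -> A A)
  Step 8: a a A A A A  =>  a a a A A A   (applied A -> a)
  Step 9: a a a A A A  =>  a a a a A A   (applied A -> a)
  Step 10: a a a a A A  =>  a a a a A A A   (applied A -> A A)
  Step 11: a a a a A A A  =>  a a a a a A A   (applied A -> a)
  Step 12: a a a a a A A  =>  a a a a a a A   (applied A -> a)
  Step 13: a a a a a a A  =>  a a a a a a A A   (applied A -> A A)
  Step 14: a a a a a a A A  =>  a a a a a a a A   (applied A -> a)
  Step 15: a a a a a a a A  =>  a a a a a a a a   (applied A -> a)
Final yield: a a a a a a a a
Total rewrite steps: 15

15


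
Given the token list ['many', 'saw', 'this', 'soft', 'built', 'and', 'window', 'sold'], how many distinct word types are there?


Listing all tokens and tracking unique types:
  Token 1: 'many' -> NEW (unique so far: 1)
  Token 2: 'saw' -> NEW (unique so far: 2)
  Token 3: 'this' -> NEW (unique so far: 3)
  Token 4: 'soft' -> NEW (unique so far: 4)
  Token 5: 'built' -> NEW (unique so far: 5)
  Token 6: 'and' -> NEW (unique so far: 6)
  Token 7: 'window' -> NEW (unique so far: 7)
  Token 8: 'sold' -> NEW (unique so far: 8)
Unique types: ('and', 'built', 'many', 'saw', 'soft', 'sold', 'this', 'window')
Vocabulary size: 8

8


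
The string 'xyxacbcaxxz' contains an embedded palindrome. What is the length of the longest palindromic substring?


Scanning 'xyxacbcaxxz' for palindromic substrings.
Substring at positions 2-8: 'xacbcax'.
Check: reverse('xacbcax') = 'xacbcax' -> palindrome confirmed.
Neighbouring characters ('y' / 'x') break symmetry, so it cannot extend further.
No longer palindromic substring exists; longest length = 7

7
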